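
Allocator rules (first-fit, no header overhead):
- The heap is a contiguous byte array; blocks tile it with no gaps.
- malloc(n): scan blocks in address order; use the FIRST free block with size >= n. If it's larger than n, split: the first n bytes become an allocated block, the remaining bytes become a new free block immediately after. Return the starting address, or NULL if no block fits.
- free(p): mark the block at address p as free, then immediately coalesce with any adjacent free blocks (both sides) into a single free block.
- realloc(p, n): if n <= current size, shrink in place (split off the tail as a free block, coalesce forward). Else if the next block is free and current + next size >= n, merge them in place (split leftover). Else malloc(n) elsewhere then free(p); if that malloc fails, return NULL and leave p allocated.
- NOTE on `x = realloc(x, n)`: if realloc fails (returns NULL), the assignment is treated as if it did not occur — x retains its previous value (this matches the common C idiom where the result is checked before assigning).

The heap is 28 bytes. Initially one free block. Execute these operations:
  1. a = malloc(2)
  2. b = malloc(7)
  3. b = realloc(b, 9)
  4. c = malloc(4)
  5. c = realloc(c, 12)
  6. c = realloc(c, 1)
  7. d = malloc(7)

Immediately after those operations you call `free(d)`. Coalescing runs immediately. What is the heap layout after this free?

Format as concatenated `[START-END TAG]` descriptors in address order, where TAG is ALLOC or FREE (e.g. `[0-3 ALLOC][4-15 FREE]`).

Answer: [0-1 ALLOC][2-10 ALLOC][11-11 ALLOC][12-27 FREE]

Derivation:
Op 1: a = malloc(2) -> a = 0; heap: [0-1 ALLOC][2-27 FREE]
Op 2: b = malloc(7) -> b = 2; heap: [0-1 ALLOC][2-8 ALLOC][9-27 FREE]
Op 3: b = realloc(b, 9) -> b = 2; heap: [0-1 ALLOC][2-10 ALLOC][11-27 FREE]
Op 4: c = malloc(4) -> c = 11; heap: [0-1 ALLOC][2-10 ALLOC][11-14 ALLOC][15-27 FREE]
Op 5: c = realloc(c, 12) -> c = 11; heap: [0-1 ALLOC][2-10 ALLOC][11-22 ALLOC][23-27 FREE]
Op 6: c = realloc(c, 1) -> c = 11; heap: [0-1 ALLOC][2-10 ALLOC][11-11 ALLOC][12-27 FREE]
Op 7: d = malloc(7) -> d = 12; heap: [0-1 ALLOC][2-10 ALLOC][11-11 ALLOC][12-18 ALLOC][19-27 FREE]
free(d): d = 12 -> block [12-18 ALLOC]; mark free, coalesce with adjacent free neighbors -> [0-1 ALLOC][2-10 ALLOC][11-11 ALLOC][12-27 FREE]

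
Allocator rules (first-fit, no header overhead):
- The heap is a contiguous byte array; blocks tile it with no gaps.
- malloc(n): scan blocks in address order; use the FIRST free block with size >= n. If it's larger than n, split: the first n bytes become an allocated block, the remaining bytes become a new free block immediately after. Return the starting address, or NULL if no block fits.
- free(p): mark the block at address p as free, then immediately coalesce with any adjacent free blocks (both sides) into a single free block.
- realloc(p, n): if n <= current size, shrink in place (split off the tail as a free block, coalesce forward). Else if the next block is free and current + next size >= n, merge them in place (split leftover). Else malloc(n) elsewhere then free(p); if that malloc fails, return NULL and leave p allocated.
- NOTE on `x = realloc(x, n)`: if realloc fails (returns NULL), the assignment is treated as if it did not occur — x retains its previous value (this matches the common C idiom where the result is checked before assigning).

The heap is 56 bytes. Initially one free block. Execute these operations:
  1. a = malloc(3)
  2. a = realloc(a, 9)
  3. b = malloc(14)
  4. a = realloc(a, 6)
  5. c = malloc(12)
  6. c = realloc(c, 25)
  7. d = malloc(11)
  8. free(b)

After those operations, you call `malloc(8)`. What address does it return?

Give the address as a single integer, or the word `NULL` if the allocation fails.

Op 1: a = malloc(3) -> a = 0; heap: [0-2 ALLOC][3-55 FREE]
Op 2: a = realloc(a, 9) -> a = 0; heap: [0-8 ALLOC][9-55 FREE]
Op 3: b = malloc(14) -> b = 9; heap: [0-8 ALLOC][9-22 ALLOC][23-55 FREE]
Op 4: a = realloc(a, 6) -> a = 0; heap: [0-5 ALLOC][6-8 FREE][9-22 ALLOC][23-55 FREE]
Op 5: c = malloc(12) -> c = 23; heap: [0-5 ALLOC][6-8 FREE][9-22 ALLOC][23-34 ALLOC][35-55 FREE]
Op 6: c = realloc(c, 25) -> c = 23; heap: [0-5 ALLOC][6-8 FREE][9-22 ALLOC][23-47 ALLOC][48-55 FREE]
Op 7: d = malloc(11) -> d = NULL; heap: [0-5 ALLOC][6-8 FREE][9-22 ALLOC][23-47 ALLOC][48-55 FREE]
Op 8: free(b) -> (freed b); heap: [0-5 ALLOC][6-22 FREE][23-47 ALLOC][48-55 FREE]
malloc(8): first-fit scan over [0-5 ALLOC][6-22 FREE][23-47 ALLOC][48-55 FREE] -> 6

Answer: 6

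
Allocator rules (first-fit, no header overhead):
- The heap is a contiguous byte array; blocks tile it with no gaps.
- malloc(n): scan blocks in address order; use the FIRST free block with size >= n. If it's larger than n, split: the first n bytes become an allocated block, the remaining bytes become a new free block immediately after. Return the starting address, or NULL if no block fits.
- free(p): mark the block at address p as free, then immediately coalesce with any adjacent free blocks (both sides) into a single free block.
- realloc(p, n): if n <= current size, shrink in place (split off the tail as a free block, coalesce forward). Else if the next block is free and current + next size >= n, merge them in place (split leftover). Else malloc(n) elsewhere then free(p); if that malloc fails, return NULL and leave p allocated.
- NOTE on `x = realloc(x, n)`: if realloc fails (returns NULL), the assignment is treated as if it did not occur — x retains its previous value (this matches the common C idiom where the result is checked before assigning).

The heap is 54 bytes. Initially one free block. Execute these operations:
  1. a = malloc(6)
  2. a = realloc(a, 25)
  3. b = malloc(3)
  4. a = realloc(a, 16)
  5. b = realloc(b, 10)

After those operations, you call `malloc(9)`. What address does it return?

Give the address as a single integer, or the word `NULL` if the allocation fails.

Answer: 16

Derivation:
Op 1: a = malloc(6) -> a = 0; heap: [0-5 ALLOC][6-53 FREE]
Op 2: a = realloc(a, 25) -> a = 0; heap: [0-24 ALLOC][25-53 FREE]
Op 3: b = malloc(3) -> b = 25; heap: [0-24 ALLOC][25-27 ALLOC][28-53 FREE]
Op 4: a = realloc(a, 16) -> a = 0; heap: [0-15 ALLOC][16-24 FREE][25-27 ALLOC][28-53 FREE]
Op 5: b = realloc(b, 10) -> b = 25; heap: [0-15 ALLOC][16-24 FREE][25-34 ALLOC][35-53 FREE]
malloc(9): first-fit scan over [0-15 ALLOC][16-24 FREE][25-34 ALLOC][35-53 FREE] -> 16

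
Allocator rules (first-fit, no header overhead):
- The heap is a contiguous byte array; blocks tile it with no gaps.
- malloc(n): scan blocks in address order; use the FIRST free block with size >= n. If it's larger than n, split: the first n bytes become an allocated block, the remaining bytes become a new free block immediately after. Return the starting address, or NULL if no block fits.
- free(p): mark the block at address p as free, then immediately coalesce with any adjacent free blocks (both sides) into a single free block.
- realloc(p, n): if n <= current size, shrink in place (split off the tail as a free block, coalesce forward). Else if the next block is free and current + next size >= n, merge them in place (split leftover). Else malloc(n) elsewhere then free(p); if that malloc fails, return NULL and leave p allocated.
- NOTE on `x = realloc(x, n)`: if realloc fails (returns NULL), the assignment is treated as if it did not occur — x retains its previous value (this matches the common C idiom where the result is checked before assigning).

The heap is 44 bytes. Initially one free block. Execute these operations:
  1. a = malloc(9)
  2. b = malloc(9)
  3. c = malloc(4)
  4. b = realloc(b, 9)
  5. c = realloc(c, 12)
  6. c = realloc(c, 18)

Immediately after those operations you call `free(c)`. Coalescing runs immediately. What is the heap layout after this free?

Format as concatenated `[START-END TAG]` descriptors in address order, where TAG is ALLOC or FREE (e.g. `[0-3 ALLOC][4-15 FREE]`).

Answer: [0-8 ALLOC][9-17 ALLOC][18-43 FREE]

Derivation:
Op 1: a = malloc(9) -> a = 0; heap: [0-8 ALLOC][9-43 FREE]
Op 2: b = malloc(9) -> b = 9; heap: [0-8 ALLOC][9-17 ALLOC][18-43 FREE]
Op 3: c = malloc(4) -> c = 18; heap: [0-8 ALLOC][9-17 ALLOC][18-21 ALLOC][22-43 FREE]
Op 4: b = realloc(b, 9) -> b = 9; heap: [0-8 ALLOC][9-17 ALLOC][18-21 ALLOC][22-43 FREE]
Op 5: c = realloc(c, 12) -> c = 18; heap: [0-8 ALLOC][9-17 ALLOC][18-29 ALLOC][30-43 FREE]
Op 6: c = realloc(c, 18) -> c = 18; heap: [0-8 ALLOC][9-17 ALLOC][18-35 ALLOC][36-43 FREE]
free(c): c = 18 -> block [18-35 ALLOC]; mark free, coalesce with adjacent free neighbors -> [0-8 ALLOC][9-17 ALLOC][18-43 FREE]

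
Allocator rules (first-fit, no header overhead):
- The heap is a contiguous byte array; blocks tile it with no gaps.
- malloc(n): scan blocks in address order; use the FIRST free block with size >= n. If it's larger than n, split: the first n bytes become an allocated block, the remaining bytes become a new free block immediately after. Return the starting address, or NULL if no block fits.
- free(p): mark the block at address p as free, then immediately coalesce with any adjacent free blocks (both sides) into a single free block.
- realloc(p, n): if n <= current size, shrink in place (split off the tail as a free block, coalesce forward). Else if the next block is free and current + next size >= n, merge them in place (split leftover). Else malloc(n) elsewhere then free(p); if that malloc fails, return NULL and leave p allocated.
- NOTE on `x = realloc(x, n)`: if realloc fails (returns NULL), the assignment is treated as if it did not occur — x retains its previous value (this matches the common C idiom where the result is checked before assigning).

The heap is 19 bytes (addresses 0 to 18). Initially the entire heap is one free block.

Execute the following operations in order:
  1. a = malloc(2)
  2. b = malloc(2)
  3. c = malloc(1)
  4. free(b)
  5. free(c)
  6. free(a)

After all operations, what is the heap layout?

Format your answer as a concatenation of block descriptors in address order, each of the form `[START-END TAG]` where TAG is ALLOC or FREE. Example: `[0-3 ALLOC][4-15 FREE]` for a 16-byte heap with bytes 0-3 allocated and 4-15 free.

Op 1: a = malloc(2) -> a = 0; heap: [0-1 ALLOC][2-18 FREE]
Op 2: b = malloc(2) -> b = 2; heap: [0-1 ALLOC][2-3 ALLOC][4-18 FREE]
Op 3: c = malloc(1) -> c = 4; heap: [0-1 ALLOC][2-3 ALLOC][4-4 ALLOC][5-18 FREE]
Op 4: free(b) -> (freed b); heap: [0-1 ALLOC][2-3 FREE][4-4 ALLOC][5-18 FREE]
Op 5: free(c) -> (freed c); heap: [0-1 ALLOC][2-18 FREE]
Op 6: free(a) -> (freed a); heap: [0-18 FREE]

Answer: [0-18 FREE]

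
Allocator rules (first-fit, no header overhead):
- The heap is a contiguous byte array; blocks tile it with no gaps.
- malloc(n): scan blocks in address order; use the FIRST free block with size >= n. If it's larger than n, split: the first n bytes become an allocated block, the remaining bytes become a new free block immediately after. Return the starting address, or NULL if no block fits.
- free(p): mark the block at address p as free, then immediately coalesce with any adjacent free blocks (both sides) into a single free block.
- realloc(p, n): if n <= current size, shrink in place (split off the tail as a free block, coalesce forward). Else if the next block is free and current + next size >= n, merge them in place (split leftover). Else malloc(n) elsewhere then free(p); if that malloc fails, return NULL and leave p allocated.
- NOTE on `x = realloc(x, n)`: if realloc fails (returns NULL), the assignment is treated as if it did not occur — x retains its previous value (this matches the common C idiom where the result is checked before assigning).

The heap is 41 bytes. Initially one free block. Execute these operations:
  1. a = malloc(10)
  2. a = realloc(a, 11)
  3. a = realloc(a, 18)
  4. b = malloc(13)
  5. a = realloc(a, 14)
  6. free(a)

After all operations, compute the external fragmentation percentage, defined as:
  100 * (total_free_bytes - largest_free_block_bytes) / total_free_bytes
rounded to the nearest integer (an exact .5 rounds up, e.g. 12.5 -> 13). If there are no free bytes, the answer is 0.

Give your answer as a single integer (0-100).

Answer: 36

Derivation:
Op 1: a = malloc(10) -> a = 0; heap: [0-9 ALLOC][10-40 FREE]
Op 2: a = realloc(a, 11) -> a = 0; heap: [0-10 ALLOC][11-40 FREE]
Op 3: a = realloc(a, 18) -> a = 0; heap: [0-17 ALLOC][18-40 FREE]
Op 4: b = malloc(13) -> b = 18; heap: [0-17 ALLOC][18-30 ALLOC][31-40 FREE]
Op 5: a = realloc(a, 14) -> a = 0; heap: [0-13 ALLOC][14-17 FREE][18-30 ALLOC][31-40 FREE]
Op 6: free(a) -> (freed a); heap: [0-17 FREE][18-30 ALLOC][31-40 FREE]
Free blocks: [18 10] total_free=28 largest=18 -> 100*(28-18)/28 = 1000/28 ≈ 35.714 -> rounds to 36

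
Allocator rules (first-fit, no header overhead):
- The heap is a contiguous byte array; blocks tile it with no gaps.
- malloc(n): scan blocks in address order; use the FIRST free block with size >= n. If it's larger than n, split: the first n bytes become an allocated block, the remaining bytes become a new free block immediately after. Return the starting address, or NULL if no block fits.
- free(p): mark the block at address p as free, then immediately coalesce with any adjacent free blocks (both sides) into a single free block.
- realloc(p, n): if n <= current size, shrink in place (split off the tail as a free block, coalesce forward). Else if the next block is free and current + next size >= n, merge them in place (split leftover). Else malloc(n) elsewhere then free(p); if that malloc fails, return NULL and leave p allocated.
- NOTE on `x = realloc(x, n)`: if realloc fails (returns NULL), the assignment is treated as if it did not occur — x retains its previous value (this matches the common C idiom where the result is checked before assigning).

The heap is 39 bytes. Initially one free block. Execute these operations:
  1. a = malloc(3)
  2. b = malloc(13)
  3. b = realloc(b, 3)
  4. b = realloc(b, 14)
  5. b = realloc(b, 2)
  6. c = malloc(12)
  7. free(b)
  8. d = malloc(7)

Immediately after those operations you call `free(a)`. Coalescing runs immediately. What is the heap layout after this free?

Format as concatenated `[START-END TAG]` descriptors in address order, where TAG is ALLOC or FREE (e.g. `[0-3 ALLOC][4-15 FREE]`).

Answer: [0-4 FREE][5-16 ALLOC][17-23 ALLOC][24-38 FREE]

Derivation:
Op 1: a = malloc(3) -> a = 0; heap: [0-2 ALLOC][3-38 FREE]
Op 2: b = malloc(13) -> b = 3; heap: [0-2 ALLOC][3-15 ALLOC][16-38 FREE]
Op 3: b = realloc(b, 3) -> b = 3; heap: [0-2 ALLOC][3-5 ALLOC][6-38 FREE]
Op 4: b = realloc(b, 14) -> b = 3; heap: [0-2 ALLOC][3-16 ALLOC][17-38 FREE]
Op 5: b = realloc(b, 2) -> b = 3; heap: [0-2 ALLOC][3-4 ALLOC][5-38 FREE]
Op 6: c = malloc(12) -> c = 5; heap: [0-2 ALLOC][3-4 ALLOC][5-16 ALLOC][17-38 FREE]
Op 7: free(b) -> (freed b); heap: [0-2 ALLOC][3-4 FREE][5-16 ALLOC][17-38 FREE]
Op 8: d = malloc(7) -> d = 17; heap: [0-2 ALLOC][3-4 FREE][5-16 ALLOC][17-23 ALLOC][24-38 FREE]
free(a): a = 0 -> block [0-2 ALLOC]; mark free, coalesce with adjacent free neighbors -> [0-4 FREE][5-16 ALLOC][17-23 ALLOC][24-38 FREE]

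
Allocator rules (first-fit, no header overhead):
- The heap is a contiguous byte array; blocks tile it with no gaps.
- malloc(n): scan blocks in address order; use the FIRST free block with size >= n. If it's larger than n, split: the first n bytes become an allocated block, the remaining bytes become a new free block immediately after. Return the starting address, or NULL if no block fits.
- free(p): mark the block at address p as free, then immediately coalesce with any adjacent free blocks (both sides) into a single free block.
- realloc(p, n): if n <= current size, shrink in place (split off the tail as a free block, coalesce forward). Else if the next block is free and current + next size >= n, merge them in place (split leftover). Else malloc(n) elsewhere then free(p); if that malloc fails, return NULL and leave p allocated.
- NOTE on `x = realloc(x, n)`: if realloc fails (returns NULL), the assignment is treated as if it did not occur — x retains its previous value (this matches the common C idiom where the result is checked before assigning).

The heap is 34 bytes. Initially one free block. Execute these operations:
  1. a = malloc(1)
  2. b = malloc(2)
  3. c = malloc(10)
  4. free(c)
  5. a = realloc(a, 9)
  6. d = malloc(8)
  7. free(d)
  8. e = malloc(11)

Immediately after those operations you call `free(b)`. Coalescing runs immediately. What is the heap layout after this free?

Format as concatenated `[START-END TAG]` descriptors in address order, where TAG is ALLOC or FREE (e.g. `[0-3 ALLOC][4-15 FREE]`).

Op 1: a = malloc(1) -> a = 0; heap: [0-0 ALLOC][1-33 FREE]
Op 2: b = malloc(2) -> b = 1; heap: [0-0 ALLOC][1-2 ALLOC][3-33 FREE]
Op 3: c = malloc(10) -> c = 3; heap: [0-0 ALLOC][1-2 ALLOC][3-12 ALLOC][13-33 FREE]
Op 4: free(c) -> (freed c); heap: [0-0 ALLOC][1-2 ALLOC][3-33 FREE]
Op 5: a = realloc(a, 9) -> a = 3; heap: [0-0 FREE][1-2 ALLOC][3-11 ALLOC][12-33 FREE]
Op 6: d = malloc(8) -> d = 12; heap: [0-0 FREE][1-2 ALLOC][3-11 ALLOC][12-19 ALLOC][20-33 FREE]
Op 7: free(d) -> (freed d); heap: [0-0 FREE][1-2 ALLOC][3-11 ALLOC][12-33 FREE]
Op 8: e = malloc(11) -> e = 12; heap: [0-0 FREE][1-2 ALLOC][3-11 ALLOC][12-22 ALLOC][23-33 FREE]
free(b): b = 1 -> block [1-2 ALLOC]; mark free, coalesce with adjacent free neighbors -> [0-2 FREE][3-11 ALLOC][12-22 ALLOC][23-33 FREE]

Answer: [0-2 FREE][3-11 ALLOC][12-22 ALLOC][23-33 FREE]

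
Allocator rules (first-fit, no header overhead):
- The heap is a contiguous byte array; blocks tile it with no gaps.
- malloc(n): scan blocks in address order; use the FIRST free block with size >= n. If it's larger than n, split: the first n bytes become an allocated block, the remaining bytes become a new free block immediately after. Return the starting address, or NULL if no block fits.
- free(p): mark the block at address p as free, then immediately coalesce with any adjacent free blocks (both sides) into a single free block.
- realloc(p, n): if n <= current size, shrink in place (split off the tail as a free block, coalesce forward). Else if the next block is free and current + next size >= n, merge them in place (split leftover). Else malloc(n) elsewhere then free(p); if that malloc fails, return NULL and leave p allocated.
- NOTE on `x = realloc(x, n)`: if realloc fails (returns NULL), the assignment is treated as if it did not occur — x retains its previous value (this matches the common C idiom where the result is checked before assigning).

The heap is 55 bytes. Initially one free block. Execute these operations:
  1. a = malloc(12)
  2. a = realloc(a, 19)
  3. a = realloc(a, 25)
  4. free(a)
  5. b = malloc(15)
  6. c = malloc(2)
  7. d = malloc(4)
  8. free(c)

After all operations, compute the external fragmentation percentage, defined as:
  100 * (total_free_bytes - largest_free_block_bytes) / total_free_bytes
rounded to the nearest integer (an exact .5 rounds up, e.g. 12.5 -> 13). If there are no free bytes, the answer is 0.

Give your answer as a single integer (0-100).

Op 1: a = malloc(12) -> a = 0; heap: [0-11 ALLOC][12-54 FREE]
Op 2: a = realloc(a, 19) -> a = 0; heap: [0-18 ALLOC][19-54 FREE]
Op 3: a = realloc(a, 25) -> a = 0; heap: [0-24 ALLOC][25-54 FREE]
Op 4: free(a) -> (freed a); heap: [0-54 FREE]
Op 5: b = malloc(15) -> b = 0; heap: [0-14 ALLOC][15-54 FREE]
Op 6: c = malloc(2) -> c = 15; heap: [0-14 ALLOC][15-16 ALLOC][17-54 FREE]
Op 7: d = malloc(4) -> d = 17; heap: [0-14 ALLOC][15-16 ALLOC][17-20 ALLOC][21-54 FREE]
Op 8: free(c) -> (freed c); heap: [0-14 ALLOC][15-16 FREE][17-20 ALLOC][21-54 FREE]
Free blocks: [2 34] total_free=36 largest=34 -> 100*(36-34)/36 = 200/36 ≈ 5.556 -> rounds to 6

Answer: 6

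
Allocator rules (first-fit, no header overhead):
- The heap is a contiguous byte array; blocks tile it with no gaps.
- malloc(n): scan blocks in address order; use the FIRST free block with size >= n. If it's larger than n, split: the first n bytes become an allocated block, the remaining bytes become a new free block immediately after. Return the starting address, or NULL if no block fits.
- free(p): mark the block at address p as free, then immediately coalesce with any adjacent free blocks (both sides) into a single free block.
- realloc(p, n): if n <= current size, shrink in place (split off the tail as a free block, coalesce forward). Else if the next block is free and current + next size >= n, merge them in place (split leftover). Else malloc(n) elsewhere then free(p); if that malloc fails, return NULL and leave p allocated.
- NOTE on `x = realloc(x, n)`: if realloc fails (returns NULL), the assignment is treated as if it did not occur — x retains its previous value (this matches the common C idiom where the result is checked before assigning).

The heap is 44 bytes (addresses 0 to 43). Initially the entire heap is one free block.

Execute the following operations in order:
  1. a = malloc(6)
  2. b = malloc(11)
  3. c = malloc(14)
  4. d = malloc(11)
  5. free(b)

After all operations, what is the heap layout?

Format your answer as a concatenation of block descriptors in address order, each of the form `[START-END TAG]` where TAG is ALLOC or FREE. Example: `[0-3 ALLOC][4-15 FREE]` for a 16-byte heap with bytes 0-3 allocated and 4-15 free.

Answer: [0-5 ALLOC][6-16 FREE][17-30 ALLOC][31-41 ALLOC][42-43 FREE]

Derivation:
Op 1: a = malloc(6) -> a = 0; heap: [0-5 ALLOC][6-43 FREE]
Op 2: b = malloc(11) -> b = 6; heap: [0-5 ALLOC][6-16 ALLOC][17-43 FREE]
Op 3: c = malloc(14) -> c = 17; heap: [0-5 ALLOC][6-16 ALLOC][17-30 ALLOC][31-43 FREE]
Op 4: d = malloc(11) -> d = 31; heap: [0-5 ALLOC][6-16 ALLOC][17-30 ALLOC][31-41 ALLOC][42-43 FREE]
Op 5: free(b) -> (freed b); heap: [0-5 ALLOC][6-16 FREE][17-30 ALLOC][31-41 ALLOC][42-43 FREE]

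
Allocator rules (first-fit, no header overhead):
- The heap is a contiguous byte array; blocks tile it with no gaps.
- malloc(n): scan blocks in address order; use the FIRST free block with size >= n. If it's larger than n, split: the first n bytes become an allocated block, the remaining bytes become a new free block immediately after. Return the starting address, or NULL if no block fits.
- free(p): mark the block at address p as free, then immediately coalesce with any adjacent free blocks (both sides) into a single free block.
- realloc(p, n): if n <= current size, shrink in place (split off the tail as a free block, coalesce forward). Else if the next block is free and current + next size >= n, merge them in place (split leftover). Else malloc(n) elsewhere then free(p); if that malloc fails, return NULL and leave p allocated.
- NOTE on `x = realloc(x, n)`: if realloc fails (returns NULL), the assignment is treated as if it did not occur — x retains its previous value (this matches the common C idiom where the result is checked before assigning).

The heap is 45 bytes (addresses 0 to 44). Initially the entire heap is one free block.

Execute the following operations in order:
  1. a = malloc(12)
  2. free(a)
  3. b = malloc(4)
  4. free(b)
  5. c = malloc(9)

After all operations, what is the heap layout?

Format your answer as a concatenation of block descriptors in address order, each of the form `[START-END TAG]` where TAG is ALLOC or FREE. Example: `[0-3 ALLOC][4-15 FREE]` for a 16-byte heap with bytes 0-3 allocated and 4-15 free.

Op 1: a = malloc(12) -> a = 0; heap: [0-11 ALLOC][12-44 FREE]
Op 2: free(a) -> (freed a); heap: [0-44 FREE]
Op 3: b = malloc(4) -> b = 0; heap: [0-3 ALLOC][4-44 FREE]
Op 4: free(b) -> (freed b); heap: [0-44 FREE]
Op 5: c = malloc(9) -> c = 0; heap: [0-8 ALLOC][9-44 FREE]

Answer: [0-8 ALLOC][9-44 FREE]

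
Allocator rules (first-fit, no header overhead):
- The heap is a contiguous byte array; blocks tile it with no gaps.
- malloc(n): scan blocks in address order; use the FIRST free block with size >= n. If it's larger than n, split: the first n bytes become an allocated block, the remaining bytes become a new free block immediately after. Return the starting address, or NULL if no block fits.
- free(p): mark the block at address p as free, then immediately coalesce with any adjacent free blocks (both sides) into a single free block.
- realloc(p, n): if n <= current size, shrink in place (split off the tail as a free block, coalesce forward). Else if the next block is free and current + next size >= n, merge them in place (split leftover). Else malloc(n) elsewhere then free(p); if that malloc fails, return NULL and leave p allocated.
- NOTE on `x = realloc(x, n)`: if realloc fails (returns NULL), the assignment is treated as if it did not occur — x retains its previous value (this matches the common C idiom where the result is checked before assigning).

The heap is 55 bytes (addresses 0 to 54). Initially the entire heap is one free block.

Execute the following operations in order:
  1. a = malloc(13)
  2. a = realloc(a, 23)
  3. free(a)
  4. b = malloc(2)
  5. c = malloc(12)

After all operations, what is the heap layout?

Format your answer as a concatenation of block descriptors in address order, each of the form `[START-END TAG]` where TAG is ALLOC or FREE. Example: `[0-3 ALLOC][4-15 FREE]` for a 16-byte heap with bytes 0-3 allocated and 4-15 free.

Op 1: a = malloc(13) -> a = 0; heap: [0-12 ALLOC][13-54 FREE]
Op 2: a = realloc(a, 23) -> a = 0; heap: [0-22 ALLOC][23-54 FREE]
Op 3: free(a) -> (freed a); heap: [0-54 FREE]
Op 4: b = malloc(2) -> b = 0; heap: [0-1 ALLOC][2-54 FREE]
Op 5: c = malloc(12) -> c = 2; heap: [0-1 ALLOC][2-13 ALLOC][14-54 FREE]

Answer: [0-1 ALLOC][2-13 ALLOC][14-54 FREE]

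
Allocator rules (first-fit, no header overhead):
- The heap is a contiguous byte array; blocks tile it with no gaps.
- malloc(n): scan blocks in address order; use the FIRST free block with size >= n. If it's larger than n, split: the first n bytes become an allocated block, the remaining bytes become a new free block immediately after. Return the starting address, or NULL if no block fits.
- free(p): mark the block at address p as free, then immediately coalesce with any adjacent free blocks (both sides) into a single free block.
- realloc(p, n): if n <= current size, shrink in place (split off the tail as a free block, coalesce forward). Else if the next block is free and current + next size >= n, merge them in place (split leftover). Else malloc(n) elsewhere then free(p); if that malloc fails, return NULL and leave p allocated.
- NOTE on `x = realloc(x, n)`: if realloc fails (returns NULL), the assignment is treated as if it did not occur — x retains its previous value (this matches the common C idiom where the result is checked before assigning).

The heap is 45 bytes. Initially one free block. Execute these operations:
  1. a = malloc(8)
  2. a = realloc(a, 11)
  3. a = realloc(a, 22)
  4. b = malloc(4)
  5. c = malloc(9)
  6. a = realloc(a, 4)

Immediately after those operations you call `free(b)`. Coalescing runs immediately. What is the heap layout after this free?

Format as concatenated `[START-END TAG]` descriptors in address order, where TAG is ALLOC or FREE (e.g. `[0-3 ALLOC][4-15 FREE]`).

Op 1: a = malloc(8) -> a = 0; heap: [0-7 ALLOC][8-44 FREE]
Op 2: a = realloc(a, 11) -> a = 0; heap: [0-10 ALLOC][11-44 FREE]
Op 3: a = realloc(a, 22) -> a = 0; heap: [0-21 ALLOC][22-44 FREE]
Op 4: b = malloc(4) -> b = 22; heap: [0-21 ALLOC][22-25 ALLOC][26-44 FREE]
Op 5: c = malloc(9) -> c = 26; heap: [0-21 ALLOC][22-25 ALLOC][26-34 ALLOC][35-44 FREE]
Op 6: a = realloc(a, 4) -> a = 0; heap: [0-3 ALLOC][4-21 FREE][22-25 ALLOC][26-34 ALLOC][35-44 FREE]
free(b): b = 22 -> block [22-25 ALLOC]; mark free, coalesce with adjacent free neighbors -> [0-3 ALLOC][4-25 FREE][26-34 ALLOC][35-44 FREE]

Answer: [0-3 ALLOC][4-25 FREE][26-34 ALLOC][35-44 FREE]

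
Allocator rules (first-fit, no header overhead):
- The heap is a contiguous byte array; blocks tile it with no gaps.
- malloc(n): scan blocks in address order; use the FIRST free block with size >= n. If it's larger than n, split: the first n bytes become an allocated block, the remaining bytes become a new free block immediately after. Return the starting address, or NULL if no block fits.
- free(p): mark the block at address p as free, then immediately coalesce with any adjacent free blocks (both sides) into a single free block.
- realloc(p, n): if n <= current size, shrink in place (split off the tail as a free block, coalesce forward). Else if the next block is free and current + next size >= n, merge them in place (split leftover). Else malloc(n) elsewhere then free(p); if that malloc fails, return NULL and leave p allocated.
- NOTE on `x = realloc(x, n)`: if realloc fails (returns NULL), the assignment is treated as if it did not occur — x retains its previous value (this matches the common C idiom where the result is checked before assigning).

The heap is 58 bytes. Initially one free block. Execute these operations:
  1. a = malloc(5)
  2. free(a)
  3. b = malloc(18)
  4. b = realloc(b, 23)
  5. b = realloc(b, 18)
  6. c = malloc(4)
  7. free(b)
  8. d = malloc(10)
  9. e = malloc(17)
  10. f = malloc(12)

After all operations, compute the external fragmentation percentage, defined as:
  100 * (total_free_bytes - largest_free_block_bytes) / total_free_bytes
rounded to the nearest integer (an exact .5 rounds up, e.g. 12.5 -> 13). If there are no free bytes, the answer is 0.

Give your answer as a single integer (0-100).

Answer: 47

Derivation:
Op 1: a = malloc(5) -> a = 0; heap: [0-4 ALLOC][5-57 FREE]
Op 2: free(a) -> (freed a); heap: [0-57 FREE]
Op 3: b = malloc(18) -> b = 0; heap: [0-17 ALLOC][18-57 FREE]
Op 4: b = realloc(b, 23) -> b = 0; heap: [0-22 ALLOC][23-57 FREE]
Op 5: b = realloc(b, 18) -> b = 0; heap: [0-17 ALLOC][18-57 FREE]
Op 6: c = malloc(4) -> c = 18; heap: [0-17 ALLOC][18-21 ALLOC][22-57 FREE]
Op 7: free(b) -> (freed b); heap: [0-17 FREE][18-21 ALLOC][22-57 FREE]
Op 8: d = malloc(10) -> d = 0; heap: [0-9 ALLOC][10-17 FREE][18-21 ALLOC][22-57 FREE]
Op 9: e = malloc(17) -> e = 22; heap: [0-9 ALLOC][10-17 FREE][18-21 ALLOC][22-38 ALLOC][39-57 FREE]
Op 10: f = malloc(12) -> f = 39; heap: [0-9 ALLOC][10-17 FREE][18-21 ALLOC][22-38 ALLOC][39-50 ALLOC][51-57 FREE]
Free blocks: [8 7] total_free=15 largest=8 -> 100*(15-8)/15 = 700/15 ≈ 46.667 -> rounds to 47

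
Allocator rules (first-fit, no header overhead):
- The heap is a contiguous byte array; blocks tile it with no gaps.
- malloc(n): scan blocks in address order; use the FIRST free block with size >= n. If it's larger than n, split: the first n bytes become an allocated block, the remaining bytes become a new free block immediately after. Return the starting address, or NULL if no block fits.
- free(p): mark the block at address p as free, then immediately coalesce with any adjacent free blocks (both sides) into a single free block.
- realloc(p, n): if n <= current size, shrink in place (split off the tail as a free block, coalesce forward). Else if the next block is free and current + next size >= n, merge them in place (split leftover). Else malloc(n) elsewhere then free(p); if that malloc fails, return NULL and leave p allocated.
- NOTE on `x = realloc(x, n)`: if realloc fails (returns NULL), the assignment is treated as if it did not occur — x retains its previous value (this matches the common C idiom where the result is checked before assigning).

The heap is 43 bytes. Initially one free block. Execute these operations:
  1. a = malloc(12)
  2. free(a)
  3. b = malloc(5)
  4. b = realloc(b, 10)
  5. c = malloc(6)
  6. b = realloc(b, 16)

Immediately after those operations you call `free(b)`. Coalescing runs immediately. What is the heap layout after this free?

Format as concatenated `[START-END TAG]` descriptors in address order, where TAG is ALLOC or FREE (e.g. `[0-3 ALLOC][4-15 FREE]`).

Answer: [0-9 FREE][10-15 ALLOC][16-42 FREE]

Derivation:
Op 1: a = malloc(12) -> a = 0; heap: [0-11 ALLOC][12-42 FREE]
Op 2: free(a) -> (freed a); heap: [0-42 FREE]
Op 3: b = malloc(5) -> b = 0; heap: [0-4 ALLOC][5-42 FREE]
Op 4: b = realloc(b, 10) -> b = 0; heap: [0-9 ALLOC][10-42 FREE]
Op 5: c = malloc(6) -> c = 10; heap: [0-9 ALLOC][10-15 ALLOC][16-42 FREE]
Op 6: b = realloc(b, 16) -> b = 16; heap: [0-9 FREE][10-15 ALLOC][16-31 ALLOC][32-42 FREE]
free(b): b = 16 -> block [16-31 ALLOC]; mark free, coalesce with adjacent free neighbors -> [0-9 FREE][10-15 ALLOC][16-42 FREE]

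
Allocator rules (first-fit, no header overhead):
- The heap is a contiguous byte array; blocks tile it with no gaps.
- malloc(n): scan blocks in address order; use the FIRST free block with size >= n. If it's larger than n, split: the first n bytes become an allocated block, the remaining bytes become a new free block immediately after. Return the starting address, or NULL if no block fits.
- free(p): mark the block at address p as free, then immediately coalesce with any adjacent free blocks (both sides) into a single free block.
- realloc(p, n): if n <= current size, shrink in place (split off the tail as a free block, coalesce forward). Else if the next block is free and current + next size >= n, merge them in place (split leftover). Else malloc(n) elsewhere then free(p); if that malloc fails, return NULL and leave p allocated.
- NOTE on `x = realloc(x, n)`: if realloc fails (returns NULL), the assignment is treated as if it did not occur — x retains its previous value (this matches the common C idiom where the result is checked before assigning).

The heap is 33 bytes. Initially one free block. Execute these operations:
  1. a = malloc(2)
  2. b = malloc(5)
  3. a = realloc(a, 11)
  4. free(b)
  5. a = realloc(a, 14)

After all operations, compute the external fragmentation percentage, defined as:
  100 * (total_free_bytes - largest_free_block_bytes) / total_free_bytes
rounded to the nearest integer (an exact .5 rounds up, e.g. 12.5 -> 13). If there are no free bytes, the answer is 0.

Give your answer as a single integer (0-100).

Op 1: a = malloc(2) -> a = 0; heap: [0-1 ALLOC][2-32 FREE]
Op 2: b = malloc(5) -> b = 2; heap: [0-1 ALLOC][2-6 ALLOC][7-32 FREE]
Op 3: a = realloc(a, 11) -> a = 7; heap: [0-1 FREE][2-6 ALLOC][7-17 ALLOC][18-32 FREE]
Op 4: free(b) -> (freed b); heap: [0-6 FREE][7-17 ALLOC][18-32 FREE]
Op 5: a = realloc(a, 14) -> a = 7; heap: [0-6 FREE][7-20 ALLOC][21-32 FREE]
Free blocks: [7 12] total_free=19 largest=12 -> 100*(19-12)/19 = 700/19 ≈ 36.842 -> rounds to 37

Answer: 37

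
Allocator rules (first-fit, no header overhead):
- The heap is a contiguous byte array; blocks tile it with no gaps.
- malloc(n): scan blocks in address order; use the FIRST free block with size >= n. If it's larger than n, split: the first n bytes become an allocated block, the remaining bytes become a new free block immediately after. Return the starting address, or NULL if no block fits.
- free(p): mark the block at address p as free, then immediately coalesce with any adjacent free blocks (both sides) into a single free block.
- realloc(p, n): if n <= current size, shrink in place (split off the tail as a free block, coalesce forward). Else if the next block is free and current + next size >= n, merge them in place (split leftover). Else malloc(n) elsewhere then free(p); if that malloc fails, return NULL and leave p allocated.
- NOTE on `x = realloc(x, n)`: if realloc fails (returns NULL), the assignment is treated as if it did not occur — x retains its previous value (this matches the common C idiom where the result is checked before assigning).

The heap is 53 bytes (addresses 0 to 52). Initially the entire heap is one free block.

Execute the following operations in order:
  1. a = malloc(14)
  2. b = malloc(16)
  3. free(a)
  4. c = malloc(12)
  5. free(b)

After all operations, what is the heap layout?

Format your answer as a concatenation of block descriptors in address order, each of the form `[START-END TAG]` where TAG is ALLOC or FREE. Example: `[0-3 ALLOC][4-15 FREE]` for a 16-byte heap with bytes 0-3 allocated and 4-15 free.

Answer: [0-11 ALLOC][12-52 FREE]

Derivation:
Op 1: a = malloc(14) -> a = 0; heap: [0-13 ALLOC][14-52 FREE]
Op 2: b = malloc(16) -> b = 14; heap: [0-13 ALLOC][14-29 ALLOC][30-52 FREE]
Op 3: free(a) -> (freed a); heap: [0-13 FREE][14-29 ALLOC][30-52 FREE]
Op 4: c = malloc(12) -> c = 0; heap: [0-11 ALLOC][12-13 FREE][14-29 ALLOC][30-52 FREE]
Op 5: free(b) -> (freed b); heap: [0-11 ALLOC][12-52 FREE]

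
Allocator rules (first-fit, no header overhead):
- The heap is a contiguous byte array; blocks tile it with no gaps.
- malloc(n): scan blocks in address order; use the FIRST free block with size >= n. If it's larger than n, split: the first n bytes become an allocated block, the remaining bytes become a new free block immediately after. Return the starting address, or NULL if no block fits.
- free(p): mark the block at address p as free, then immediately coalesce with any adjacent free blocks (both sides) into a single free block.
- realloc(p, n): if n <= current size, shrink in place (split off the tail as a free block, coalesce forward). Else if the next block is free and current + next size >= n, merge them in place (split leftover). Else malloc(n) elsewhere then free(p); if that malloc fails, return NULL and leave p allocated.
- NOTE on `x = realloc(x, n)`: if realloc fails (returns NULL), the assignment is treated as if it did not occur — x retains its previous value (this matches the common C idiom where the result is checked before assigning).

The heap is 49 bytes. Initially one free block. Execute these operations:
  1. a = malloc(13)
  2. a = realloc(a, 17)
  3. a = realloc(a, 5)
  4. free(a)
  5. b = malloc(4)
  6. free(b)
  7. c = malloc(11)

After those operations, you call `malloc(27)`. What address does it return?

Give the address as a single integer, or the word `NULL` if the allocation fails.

Op 1: a = malloc(13) -> a = 0; heap: [0-12 ALLOC][13-48 FREE]
Op 2: a = realloc(a, 17) -> a = 0; heap: [0-16 ALLOC][17-48 FREE]
Op 3: a = realloc(a, 5) -> a = 0; heap: [0-4 ALLOC][5-48 FREE]
Op 4: free(a) -> (freed a); heap: [0-48 FREE]
Op 5: b = malloc(4) -> b = 0; heap: [0-3 ALLOC][4-48 FREE]
Op 6: free(b) -> (freed b); heap: [0-48 FREE]
Op 7: c = malloc(11) -> c = 0; heap: [0-10 ALLOC][11-48 FREE]
malloc(27): first-fit scan over [0-10 ALLOC][11-48 FREE] -> 11

Answer: 11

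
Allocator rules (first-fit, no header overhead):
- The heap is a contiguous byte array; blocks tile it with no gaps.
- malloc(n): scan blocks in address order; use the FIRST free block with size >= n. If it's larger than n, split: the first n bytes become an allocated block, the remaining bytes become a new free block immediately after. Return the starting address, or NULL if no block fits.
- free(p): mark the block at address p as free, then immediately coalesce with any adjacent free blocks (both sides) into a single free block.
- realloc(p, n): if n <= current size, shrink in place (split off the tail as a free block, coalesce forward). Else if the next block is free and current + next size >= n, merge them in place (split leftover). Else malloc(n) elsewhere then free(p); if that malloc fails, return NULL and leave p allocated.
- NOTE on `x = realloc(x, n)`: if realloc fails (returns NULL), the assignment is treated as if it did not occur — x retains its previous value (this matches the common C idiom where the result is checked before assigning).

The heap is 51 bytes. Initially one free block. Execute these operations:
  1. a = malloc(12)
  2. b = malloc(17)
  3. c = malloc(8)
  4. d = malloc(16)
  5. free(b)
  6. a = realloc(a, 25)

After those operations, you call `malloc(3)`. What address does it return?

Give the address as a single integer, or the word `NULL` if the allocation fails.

Answer: 25

Derivation:
Op 1: a = malloc(12) -> a = 0; heap: [0-11 ALLOC][12-50 FREE]
Op 2: b = malloc(17) -> b = 12; heap: [0-11 ALLOC][12-28 ALLOC][29-50 FREE]
Op 3: c = malloc(8) -> c = 29; heap: [0-11 ALLOC][12-28 ALLOC][29-36 ALLOC][37-50 FREE]
Op 4: d = malloc(16) -> d = NULL; heap: [0-11 ALLOC][12-28 ALLOC][29-36 ALLOC][37-50 FREE]
Op 5: free(b) -> (freed b); heap: [0-11 ALLOC][12-28 FREE][29-36 ALLOC][37-50 FREE]
Op 6: a = realloc(a, 25) -> a = 0; heap: [0-24 ALLOC][25-28 FREE][29-36 ALLOC][37-50 FREE]
malloc(3): first-fit scan over [0-24 ALLOC][25-28 FREE][29-36 ALLOC][37-50 FREE] -> 25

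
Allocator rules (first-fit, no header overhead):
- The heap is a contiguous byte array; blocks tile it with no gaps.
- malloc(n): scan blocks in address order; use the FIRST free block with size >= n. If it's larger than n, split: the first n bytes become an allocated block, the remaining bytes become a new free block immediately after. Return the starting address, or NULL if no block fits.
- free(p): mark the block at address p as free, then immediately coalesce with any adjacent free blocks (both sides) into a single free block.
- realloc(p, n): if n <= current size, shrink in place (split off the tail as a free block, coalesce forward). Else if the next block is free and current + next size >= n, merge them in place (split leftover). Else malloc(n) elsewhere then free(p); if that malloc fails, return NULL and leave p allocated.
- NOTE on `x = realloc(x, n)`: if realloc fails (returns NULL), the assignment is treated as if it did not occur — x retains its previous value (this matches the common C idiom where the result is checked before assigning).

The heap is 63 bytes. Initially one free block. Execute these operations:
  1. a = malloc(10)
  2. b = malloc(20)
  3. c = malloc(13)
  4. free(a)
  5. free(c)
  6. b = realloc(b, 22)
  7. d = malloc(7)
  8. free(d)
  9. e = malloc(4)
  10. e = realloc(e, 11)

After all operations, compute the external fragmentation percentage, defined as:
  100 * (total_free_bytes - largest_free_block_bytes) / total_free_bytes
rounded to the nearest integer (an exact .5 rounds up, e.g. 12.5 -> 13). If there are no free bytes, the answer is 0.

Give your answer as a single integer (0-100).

Op 1: a = malloc(10) -> a = 0; heap: [0-9 ALLOC][10-62 FREE]
Op 2: b = malloc(20) -> b = 10; heap: [0-9 ALLOC][10-29 ALLOC][30-62 FREE]
Op 3: c = malloc(13) -> c = 30; heap: [0-9 ALLOC][10-29 ALLOC][30-42 ALLOC][43-62 FREE]
Op 4: free(a) -> (freed a); heap: [0-9 FREE][10-29 ALLOC][30-42 ALLOC][43-62 FREE]
Op 5: free(c) -> (freed c); heap: [0-9 FREE][10-29 ALLOC][30-62 FREE]
Op 6: b = realloc(b, 22) -> b = 10; heap: [0-9 FREE][10-31 ALLOC][32-62 FREE]
Op 7: d = malloc(7) -> d = 0; heap: [0-6 ALLOC][7-9 FREE][10-31 ALLOC][32-62 FREE]
Op 8: free(d) -> (freed d); heap: [0-9 FREE][10-31 ALLOC][32-62 FREE]
Op 9: e = malloc(4) -> e = 0; heap: [0-3 ALLOC][4-9 FREE][10-31 ALLOC][32-62 FREE]
Op 10: e = realloc(e, 11) -> e = 32; heap: [0-9 FREE][10-31 ALLOC][32-42 ALLOC][43-62 FREE]
Free blocks: [10 20] total_free=30 largest=20 -> 100*(30-20)/30 = 1000/30 ≈ 33.333 -> rounds to 33

Answer: 33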